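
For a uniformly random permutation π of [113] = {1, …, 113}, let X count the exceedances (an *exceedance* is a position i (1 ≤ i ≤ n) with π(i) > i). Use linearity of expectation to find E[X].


Write X = Σ_{i=1}^{113} X_i, where X_i = 1_{π(i) > i}.
For each fixed i, π(i) is uniform over {1, …, 113} (marginal of a uniform permutation), so P[π(i) > i] = (n − i)/n. Summing: Σ_{i=1}^{113} (n − i)/n = (0 + 1 + … + 112)/113 = 113(113 − 1)/(2·113) = (113 − 1)/2.
Hence E[X] = Σ_{i=1}^{113} (113 − i)/113 = 56 ≈ 56.000000.

E[X] = 56 = 56.000000.


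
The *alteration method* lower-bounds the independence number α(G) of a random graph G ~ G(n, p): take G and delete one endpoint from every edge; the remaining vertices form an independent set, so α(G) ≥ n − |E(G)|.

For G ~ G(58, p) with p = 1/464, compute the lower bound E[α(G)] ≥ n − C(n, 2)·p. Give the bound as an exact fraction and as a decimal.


E[|E(G)|] = C(58, 2)·p = 1653 · (1/464) = 57/16.
E[α(G)] ≥ n − E[|E(G)|] = 58 − 57/16 = 871/16.
Numerically: ≈ 54.438.
(This is only a lower bound; the true E[α(G)] may be larger.)

E[α(G)] ≥ 871/16 ≈ 54.438.


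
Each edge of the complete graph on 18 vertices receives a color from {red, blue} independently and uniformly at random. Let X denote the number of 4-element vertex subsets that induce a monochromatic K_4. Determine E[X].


Let X = Σ_S X_S over the C(18, 4) = 3060 subsets S of size 4, where X_S = 1 if the K_4 on S is monochromatic.
For a fixed S, the K_4 on S has C(4, 2) = 6 edges. P[all 6 edges red] = (1/2)^6, and likewise for blue, so P[monochromatic] = 2·(1/2)^6 = 2^{1 − 6} = 1/32.
By linearity: E[X] = C(18, 4) · 2^{1 − 6} = 3060 · 1/32 = 765/8.
Numerically: E[X] ≈ 95.625.

E[X] = C(18,4)·2^(1−C(4,2)) = 765/8 ≈ 95.625.


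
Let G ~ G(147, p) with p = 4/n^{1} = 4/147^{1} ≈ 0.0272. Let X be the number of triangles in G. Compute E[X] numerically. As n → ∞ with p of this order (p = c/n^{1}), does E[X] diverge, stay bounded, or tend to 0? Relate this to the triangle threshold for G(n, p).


Number of potential triangles: C(147, 3) = 518665.
Each occurs with probability p³ ≈ (0.0272)³ ≈ 2.01478e-05.
By linearity: E[X] = C(147, 3)·p³ ≈ 518665 · 2.01478e-05 ≈ 10.450.
Here α = 1, so p = 4/n is exactly at the triangle threshold p ~ 1/n. Asymptotically E[X] → c³/6 = 4³/6 = 32/3 ≈ 10.667, a bounded constant. In this regime the triangle count is asymptotically Poisson(c³/6).

E[X] ≈ 10.450; in regime p = Θ(1/n^{1}) E[X] stays bounded (at the triangle threshold p ~ 1/n).


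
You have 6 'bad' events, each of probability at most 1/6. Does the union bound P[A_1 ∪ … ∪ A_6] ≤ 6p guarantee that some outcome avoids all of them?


Union bound: P[∪_{i=1}^{6} A_i] ≤ Σ_i P[A_i] ≤ 6·p = 6·(1/6) = 1.
Numerically: 1 ≈ 1.000000.
Is 1 < 1? NO.
Since the bound 1 is ≥ 1, the union bound is uninformative here; it does NOT by itself certify existence.

6·p = 1 ≈ 1.000000; existence NOT certified by the union bound.


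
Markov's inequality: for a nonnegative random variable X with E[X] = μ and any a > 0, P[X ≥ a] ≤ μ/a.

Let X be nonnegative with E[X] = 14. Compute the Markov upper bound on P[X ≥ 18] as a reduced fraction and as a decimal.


μ = E[X] = 14, a = 18.
Markov: P[X ≥ 18] ≤ μ/a = (14)/18 = 7/9.
Numerically: ≈ 0.77778.
(Since a = 18 > μ = 14.00000, the bound 7/9 is < 1 and informative.)

P[X ≥ 18] ≤ 7/9 ≈ 0.77778.


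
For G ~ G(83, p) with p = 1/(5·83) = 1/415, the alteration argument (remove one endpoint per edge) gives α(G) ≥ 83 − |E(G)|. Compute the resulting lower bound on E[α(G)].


E[|E(G)|] = C(83, 2)·p = 3403 · (1/415) = 41/5.
E[α(G)] ≥ n − E[|E(G)|] = 83 − 41/5 = 374/5.
Numerically: ≈ 74.800.
(This is only a lower bound; the true E[α(G)] may be larger.)

E[α(G)] ≥ 374/5 ≈ 74.800.


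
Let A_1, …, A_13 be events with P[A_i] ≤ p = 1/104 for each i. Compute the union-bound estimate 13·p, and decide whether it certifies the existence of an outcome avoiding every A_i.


Union bound: P[∪_{i=1}^{13} A_i] ≤ Σ_i P[A_i] ≤ 13·p = 13·(1/104) = 1/8.
Numerically: 1/8 ≈ 0.1250.
Is 1/8 < 1? YES.
Since P[∪ A_i] ≤ 1/8 < 1, the complement has P[∩ A_i^c] ≥ 1 − 1/8 = 7/8 > 0, so some outcome avoids every A_i.

13·p = 1/8 ≈ 0.1250; existence CERTIFIED by the union bound.


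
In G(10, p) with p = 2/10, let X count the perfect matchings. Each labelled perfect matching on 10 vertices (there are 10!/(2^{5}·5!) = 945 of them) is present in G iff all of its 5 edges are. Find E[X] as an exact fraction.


K_10 has 10!/(2^{5}·5!) = 945 labelled perfect matchings.
For each such perfect matching H, let X_H = 1 if all 5 edges of H are present in G. Then P[X_H = 1] = p^{5} = (1/5)^{5} = 1/3125.
By linearity: E[X] = Σ_H E[X_H] = 945 · p^{5} = 945 · 1/3125 = 189/625.
Numerically: E[X] ≈ 0.302.

E[X] = 945 · (1/5)^{5} = 189/625 ≈ 0.302.


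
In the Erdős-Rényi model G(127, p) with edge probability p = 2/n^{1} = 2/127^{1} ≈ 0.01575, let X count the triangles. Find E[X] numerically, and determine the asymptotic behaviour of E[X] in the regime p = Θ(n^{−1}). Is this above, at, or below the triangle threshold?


Number of potential triangles: C(127, 3) = 333375.
Each occurs with probability p³ ≈ (0.01575)³ ≈ 3.905520e-06.
By linearity: E[X] = C(127, 3)·p³ ≈ 333375 · 3.905520e-06 ≈ 1.3020.
Here α = 1, so p = 2/n is exactly at the triangle threshold p ~ 1/n. Asymptotically E[X] → c³/6 = 2³/6 = 4/3 ≈ 1.3333, a bounded constant. In this regime the triangle count is asymptotically Poisson(c³/6).

E[X] ≈ 1.3020; in regime p = Θ(1/n^{1}) E[X] stays bounded (at the triangle threshold p ~ 1/n).


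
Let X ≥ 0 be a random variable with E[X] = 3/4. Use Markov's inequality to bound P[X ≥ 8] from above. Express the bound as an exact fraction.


μ = E[X] = 3/4, a = 8.
Markov: P[X ≥ 8] ≤ μ/a = (3/4)/8 = 3/32.
Numerically: ≈ 0.0938.
(Since a = 8 > μ = 0.7500, the bound 3/32 is < 1 and informative.)

P[X ≥ 8] ≤ 3/32 ≈ 0.0938.


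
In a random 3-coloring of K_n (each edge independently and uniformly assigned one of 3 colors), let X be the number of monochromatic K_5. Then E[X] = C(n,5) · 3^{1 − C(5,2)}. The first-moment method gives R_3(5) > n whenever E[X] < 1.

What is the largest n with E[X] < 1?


We need C(n, 5) · 3^{1 − 10} < 1, i.e. C(n, 5) < 3^{10 − 1} = 19683.
Check values of n near the boundary:
  n = 18: C(18, 5) = 8568; 8568 < 19683? YES
  n = 19: C(19, 5) = 11628; 11628 < 19683? YES
  n = 20: C(20, 5) = 15504; 15504 < 19683? YES
  n = 21: C(21, 5) = 20349; 20349 < 19683? NO
  n = 22: C(22, 5) = 26334; 26334 < 19683? NO
The largest n with C(n, 5) < 19683 is n = 20 (where E[X] = 5168/6561 ≈ 0.787685). Hence R_3(5) > 20, i.e. R_3(5) ≥ 21.

Largest n = 20; hence R_3(5) > 20.


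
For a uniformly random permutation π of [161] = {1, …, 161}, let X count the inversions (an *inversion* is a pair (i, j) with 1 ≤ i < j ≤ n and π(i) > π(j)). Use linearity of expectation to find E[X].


Write X = Σ X_I over the C(161, 2) = 12880 pairs i < j, with X_I the indicator of one inversion.
There are 12880 indicators.
For each fixed pair i < j, the values π(i) and π(j) are two distinct elements of {1, …, 161} in uniformly random order; by symmetry P[π(i) > π(j)] = 1/2.
By linearity: E[X] = 12880 · (1/2) = C(161, 2) · (1/2) = 12880/2 = 6440 ≈ 6440.00000.

E[X] = 6440 = 6440.00000.


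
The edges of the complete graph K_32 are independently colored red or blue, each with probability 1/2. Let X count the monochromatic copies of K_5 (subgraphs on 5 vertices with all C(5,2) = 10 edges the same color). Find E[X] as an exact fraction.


Let X = Σ_S X_S over the C(32, 5) = 201376 subsets S of size 5, where X_S = 1 if the K_5 on S is monochromatic.
For a fixed S, the K_5 on S has C(5, 2) = 10 edges. P[all 10 edges red] = (1/2)^10, and likewise for blue, so P[monochromatic] = 2·(1/2)^10 = 2^{1 − 10} = 1/512.
By linearity: E[X] = C(32, 5) · 2^{1 − 10} = 201376 · 1/512 = 6293/16.
Numerically: E[X] ≈ 393.312500.

E[X] = C(32,5)·2^(1−C(5,2)) = 6293/16 ≈ 393.312500.


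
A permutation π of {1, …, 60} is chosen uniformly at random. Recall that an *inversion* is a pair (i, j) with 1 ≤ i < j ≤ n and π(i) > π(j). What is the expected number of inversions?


Write X = Σ X_I over the C(60, 2) = 1770 pairs i < j, with X_I the indicator of one inversion.
There are 1770 indicators.
For each fixed pair i < j, the values π(i) and π(j) are two distinct elements of {1, …, 60} in uniformly random order; by symmetry P[π(i) > π(j)] = 1/2.
By linearity: E[X] = 1770 · (1/2) = C(60, 2) · (1/2) = 1770/2 = 885 ≈ 885.0000.

E[X] = 885 = 885.0000.


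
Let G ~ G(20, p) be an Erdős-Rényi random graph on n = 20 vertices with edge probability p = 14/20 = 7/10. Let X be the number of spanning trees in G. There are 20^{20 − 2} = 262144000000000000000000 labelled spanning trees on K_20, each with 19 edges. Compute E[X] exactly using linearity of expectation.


K_20 has 20^{20 − 2} = 262144000000000000000000 labelled spanning trees.
For each such spanning tree H, let X_H = 1 if all 19 edges of H are present in G. Then P[X_H = 1] = p^{19} = (7/10)^{19} = 11398895185373143/10000000000000000000.
By linearity of expectation: E[X] = Σ_H E[X_H] = 262144000000000000000000 · p^{19} = 262144000000000000000000 · 11398895185373143/10000000000000000000 = 1494075989737228599296/5.
Numerically: E[X] ≈ 2.98815e+20.

E[X] = 262144000000000000000000 · (7/10)^{19} = 1494075989737228599296/5 ≈ 2.98815e+20.


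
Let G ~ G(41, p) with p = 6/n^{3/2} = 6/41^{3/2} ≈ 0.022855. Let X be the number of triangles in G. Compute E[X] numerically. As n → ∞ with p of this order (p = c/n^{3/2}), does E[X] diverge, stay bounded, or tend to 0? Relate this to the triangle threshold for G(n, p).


Number of potential triangles: C(41, 3) = 10660.
Each occurs with probability p³ ≈ (0.022855)³ ≈ 1.1937858e-05.
By linearity: E[X] = C(41, 3)·p³ ≈ 10660 · 1.1937858e-05 ≈ 0.12726.
Since α = 3/2 > 1, p = c/n^{3/2} = o(1/n) is below the triangle threshold p ~ 1/n. Asymptotically E[X] ~ (c³/6)·n^{3(1−α)} = (6³/6)·n^{-1.5} → 0, so by Markov's inequality G has no triangles w.h.p.

E[X] ≈ 0.12726; in regime p = Θ(1/n^{3/2}) E[X] tends to 0 (below the triangle threshold p ~ 1/n).


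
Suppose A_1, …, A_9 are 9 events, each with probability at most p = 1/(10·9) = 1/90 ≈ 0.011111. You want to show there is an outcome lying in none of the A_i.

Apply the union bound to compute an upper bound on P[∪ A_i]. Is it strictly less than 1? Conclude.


Union bound: P[∪_{i=1}^{9} A_i] ≤ Σ_i P[A_i] ≤ 9·p = 9·(1/90) = 1/10.
Numerically: 1/10 ≈ 0.100000.
Is 1/10 < 1? YES.
Since P[∪ A_i] ≤ 1/10 < 1, the complement has P[∩ A_i^c] ≥ 1 − 1/10 = 9/10 > 0, so some outcome avoids every A_i.

9·p = 1/10 ≈ 0.100000; existence CERTIFIED by the union bound.


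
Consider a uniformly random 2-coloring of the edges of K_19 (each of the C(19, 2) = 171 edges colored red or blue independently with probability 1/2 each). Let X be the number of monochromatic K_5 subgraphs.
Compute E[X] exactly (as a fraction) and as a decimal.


Let X = Σ_S X_S over the C(19, 5) = 11628 subsets S of size 5, where X_S = 1 if the K_5 on S is monochromatic.
For a fixed S, the K_5 on S has C(5, 2) = 10 edges. P[all 10 edges red] = (1/2)^10, and likewise for blue, so P[monochromatic] = 2·(1/2)^10 = 2^{1 − 10} = 1/512.
By linearity: E[X] = C(19, 5) · 2^{1 − 10} = 11628 · 1/512 = 2907/128.
Numerically: E[X] ≈ 22.710938.

E[X] = C(19,5)·2^(1−C(5,2)) = 2907/128 ≈ 22.710938.


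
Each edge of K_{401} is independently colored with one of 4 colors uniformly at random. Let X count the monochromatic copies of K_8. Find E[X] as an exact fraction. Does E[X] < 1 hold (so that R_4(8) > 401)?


E[X] = C(401, 8) · 4^{1 − 28} = 15456772627710150 · 4^{−27} = 15456772627710150/18014398509481984.
As a reduced fraction: E[X] = 7728386313855075/9007199254740992 ≈ 0.85802.
Is E[X] < 1? YES.
Since E[X] < 1, there exists a 4-coloring of K_{401} with no monochromatic K_8; hence R_4(8) > 401.

E[X] = 7728386313855075/9007199254740992 ≈ 0.85802; E[X] < 1, so R_4(8) > 401.


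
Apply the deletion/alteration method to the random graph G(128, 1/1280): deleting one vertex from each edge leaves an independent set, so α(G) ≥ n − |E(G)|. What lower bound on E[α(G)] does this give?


E[|E(G)|] = C(128, 2)·p = 8128 · (1/1280) = 127/20.
E[α(G)] ≥ n − E[|E(G)|] = 128 − 127/20 = 2433/20.
Numerically: ≈ 121.650000.
(This is only a lower bound; the true E[α(G)] may be larger.)

E[α(G)] ≥ 2433/20 ≈ 121.650000.


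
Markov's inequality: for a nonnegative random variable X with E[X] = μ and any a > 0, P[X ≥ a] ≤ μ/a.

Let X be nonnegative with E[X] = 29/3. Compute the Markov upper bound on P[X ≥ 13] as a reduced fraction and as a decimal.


μ = E[X] = 29/3, a = 13.
Markov: P[X ≥ 13] ≤ μ/a = (29/3)/13 = 29/39.
Numerically: ≈ 0.7436.
(Since a = 13 > μ = 9.6667, the bound 29/39 is < 1 and informative.)

P[X ≥ 13] ≤ 29/39 ≈ 0.7436.


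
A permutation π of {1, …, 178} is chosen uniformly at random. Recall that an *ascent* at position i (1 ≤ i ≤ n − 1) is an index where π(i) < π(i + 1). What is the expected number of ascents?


Write X = Σ X_I over i = 1, …, 177, with X_I the indicator of one ascent.
There are 177 indicators.
For each fixed i, the pair (π(i), π(i+1)) is a uniformly random ordered pair of distinct values from {1, …, 178}; by symmetry P[π(i) < π(i+1)] = 1/2.
By linearity: E[X] = 177 · (1/2) = (178 − 1) · (1/2) = 177/2 ≈ 88.500000.

E[X] = 177/2 = 88.500000.


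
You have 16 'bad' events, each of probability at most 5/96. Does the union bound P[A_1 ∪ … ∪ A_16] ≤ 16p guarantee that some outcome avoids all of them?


Union bound: P[∪_{i=1}^{16} A_i] ≤ Σ_i P[A_i] ≤ 16·p = 16·(5/96) = 5/6.
Numerically: 5/6 ≈ 0.8333333.
Is 5/6 < 1? YES.
Since P[∪ A_i] ≤ 5/6 < 1, the complement has P[∩ A_i^c] ≥ 1 − 5/6 = 1/6 > 0, so some outcome avoids every A_i.

16·p = 5/6 ≈ 0.8333333; existence CERTIFIED by the union bound.


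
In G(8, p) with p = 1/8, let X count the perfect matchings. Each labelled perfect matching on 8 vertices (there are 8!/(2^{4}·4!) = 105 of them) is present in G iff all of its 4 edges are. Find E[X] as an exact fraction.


K_8 has 8!/(2^{4}·4!) = 105 labelled perfect matchings.
For each such perfect matching H, let X_H = 1 if all 4 edges of H are present in G. Then P[X_H = 1] = p^{4} = (1/8)^{4} = 1/4096.
By linearity: E[X] = Σ_H E[X_H] = 105 · p^{4} = 105 · 1/4096 = 105/4096.
Numerically: E[X] ≈ 0.0256.

E[X] = 105 · (1/8)^{4} = 105/4096 ≈ 0.0256.


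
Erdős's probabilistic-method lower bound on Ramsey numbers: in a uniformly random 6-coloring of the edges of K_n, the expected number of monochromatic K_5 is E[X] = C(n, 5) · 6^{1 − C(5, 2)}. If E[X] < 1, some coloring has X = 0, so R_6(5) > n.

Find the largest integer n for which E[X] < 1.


We need C(n, 5) · 6^{1 − 10} < 1, i.e. C(n, 5) < 6^{10 − 1} = 10077696.
Check values of n near the boundary:
  n = 61: C(61, 5) = 5949147; 5949147 < 10077696? YES
  n = 62: C(62, 5) = 6471002; 6471002 < 10077696? YES
  n = 63: C(63, 5) = 7028847; 7028847 < 10077696? YES
  n = 64: C(64, 5) = 7624512; 7624512 < 10077696? YES
  n = 65: C(65, 5) = 8259888; 8259888 < 10077696? YES
  n = 66: C(66, 5) = 8936928; 8936928 < 10077696? YES
  n = 67: C(67, 5) = 9657648; 9657648 < 10077696? YES
  n = 68: C(68, 5) = 10424128; 10424128 < 10077696? NO
  n = 69: C(69, 5) = 11238513; 11238513 < 10077696? NO
  n = 70: C(70, 5) = 12103014; 12103014 < 10077696? NO
The largest n with C(n, 5) < 10077696 is n = 67 (where E[X] = 67067/69984 ≈ 0.9583). Hence R_6(5) > 67, i.e. R_6(5) ≥ 68.

Largest n = 67; hence R_6(5) > 67.


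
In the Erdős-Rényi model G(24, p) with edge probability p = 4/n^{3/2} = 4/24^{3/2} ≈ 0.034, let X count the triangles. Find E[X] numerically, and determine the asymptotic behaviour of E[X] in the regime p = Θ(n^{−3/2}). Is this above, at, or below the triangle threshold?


Number of potential triangles: C(24, 3) = 2024.
Each occurs with probability p³ ≈ (0.034)³ ≈ 3.93758e-05.
By linearity: E[X] = C(24, 3)·p³ ≈ 2024 · 3.93758e-05 ≈ 0.080.
Since α = 3/2 > 1, p = c/n^{3/2} = o(1/n) is below the triangle threshold p ~ 1/n. Asymptotically E[X] ~ (c³/6)·n^{3(1−α)} = (4³/6)·n^{-1.5} → 0, so by Markov's inequality G has no triangles w.h.p.

E[X] ≈ 0.080; in regime p = Θ(1/n^{3/2}) E[X] tends to 0 (below the triangle threshold p ~ 1/n).


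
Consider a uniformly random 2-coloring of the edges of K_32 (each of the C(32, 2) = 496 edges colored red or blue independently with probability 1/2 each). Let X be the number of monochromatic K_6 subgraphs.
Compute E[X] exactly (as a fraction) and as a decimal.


Let X = Σ_S X_S over the C(32, 6) = 906192 subsets S of size 6, where X_S = 1 if the K_6 on S is monochromatic.
For a fixed S, the K_6 on S has C(6, 2) = 15 edges. P[all 15 edges red] = (1/2)^15, and likewise for blue, so P[monochromatic] = 2·(1/2)^15 = 2^{1 − 15} = 1/16384.
By linearity of expectation: E[X] = C(32, 6) · 2^{1 − 15} = 906192 · 1/16384 = 56637/1024.
Numerically: E[X] ≈ 55.309570.

E[X] = C(32,6)·2^(1−C(6,2)) = 56637/1024 ≈ 55.309570.


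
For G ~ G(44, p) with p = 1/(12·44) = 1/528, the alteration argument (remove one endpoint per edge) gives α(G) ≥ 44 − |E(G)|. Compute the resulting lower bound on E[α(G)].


E[|E(G)|] = C(44, 2)·p = 946 · (1/528) = 43/24.
E[α(G)] ≥ n − E[|E(G)|] = 44 − 43/24 = 1013/24.
Numerically: ≈ 42.2083.
(This is only a lower bound; the true E[α(G)] may be larger.)

E[α(G)] ≥ 1013/24 ≈ 42.2083.


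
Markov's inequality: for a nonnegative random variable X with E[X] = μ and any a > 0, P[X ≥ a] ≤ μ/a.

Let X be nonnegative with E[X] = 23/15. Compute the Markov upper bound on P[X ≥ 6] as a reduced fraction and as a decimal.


μ = E[X] = 23/15, a = 6.
Markov: P[X ≥ 6] ≤ μ/a = (23/15)/6 = 23/90.
Numerically: ≈ 0.25556.
(Since a = 6 > μ = 1.53333, the bound 23/90 is < 1 and informative.)

P[X ≥ 6] ≤ 23/90 ≈ 0.25556.


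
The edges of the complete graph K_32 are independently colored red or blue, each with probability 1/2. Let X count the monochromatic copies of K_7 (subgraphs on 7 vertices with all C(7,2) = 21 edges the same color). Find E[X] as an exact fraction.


Let X = Σ_S X_S over the C(32, 7) = 3365856 subsets S of size 7, where X_S = 1 if the K_7 on S is monochromatic.
For a fixed S, the K_7 on S has C(7, 2) = 21 edges. P[all 21 edges red] = (1/2)^21, and likewise for blue, so P[monochromatic] = 2·(1/2)^21 = 2^{1 − 21} = 1/1048576.
By linearity: E[X] = C(32, 7) · 2^{1 − 21} = 3365856 · 1/1048576 = 105183/32768.
Numerically: E[X] ≈ 3.210.

E[X] = C(32,7)·2^(1−C(7,2)) = 105183/32768 ≈ 3.210.


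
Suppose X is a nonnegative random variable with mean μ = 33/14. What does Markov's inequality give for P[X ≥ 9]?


μ = E[X] = 33/14, a = 9.
Markov: P[X ≥ 9] ≤ μ/a = (33/14)/9 = 11/42.
Numerically: ≈ 0.2619.
(Since a = 9 > μ = 2.3571, the bound 11/42 is < 1 and informative.)

P[X ≥ 9] ≤ 11/42 ≈ 0.2619.


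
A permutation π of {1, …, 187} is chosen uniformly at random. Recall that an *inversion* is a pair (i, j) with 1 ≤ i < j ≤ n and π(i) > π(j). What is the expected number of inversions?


Write X = Σ X_I over the C(187, 2) = 17391 pairs i < j, with X_I the indicator of one inversion.
There are 17391 indicators.
For each fixed pair i < j, the values π(i) and π(j) are two distinct elements of {1, …, 187} in uniformly random order; by symmetry P[π(i) > π(j)] = 1/2.
By linearity: E[X] = 17391 · (1/2) = C(187, 2) · (1/2) = 17391/2 = 17391/2 ≈ 8695.500.

E[X] = 17391/2 = 8695.500.


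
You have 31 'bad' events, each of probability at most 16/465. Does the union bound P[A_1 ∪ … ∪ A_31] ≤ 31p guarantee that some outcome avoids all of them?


Union bound: P[∪_{i=1}^{31} A_i] ≤ Σ_i P[A_i] ≤ 31·p = 31·(16/465) = 16/15.
Numerically: 16/15 ≈ 1.06667.
Is 16/15 < 1? NO.
Since the bound 16/15 is ≥ 1, the union bound is uninformative here; it does NOT by itself certify existence.

31·p = 16/15 ≈ 1.06667; existence NOT certified by the union bound.


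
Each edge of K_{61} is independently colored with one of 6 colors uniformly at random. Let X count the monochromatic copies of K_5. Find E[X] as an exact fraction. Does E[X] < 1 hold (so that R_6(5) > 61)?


E[X] = C(61, 5) · 6^{1 − 10} = 5949147 · 6^{−9} = 5949147/10077696.
As a reduced fraction: E[X] = 1983049/3359232 ≈ 0.59033.
Is E[X] < 1? YES.
Since E[X] < 1, there exists a 6-coloring of K_{61} with no monochromatic K_5; hence R_6(5) > 61.

E[X] = 1983049/3359232 ≈ 0.59033; E[X] < 1, so R_6(5) > 61.


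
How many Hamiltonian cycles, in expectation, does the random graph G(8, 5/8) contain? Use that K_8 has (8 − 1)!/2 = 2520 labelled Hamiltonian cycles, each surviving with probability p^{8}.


K_8 has (8 − 1)!/2 = 2520 labelled Hamiltonian cycles.
For each such Hamiltonian cycle H, let X_H = 1 if all 8 edges of H are present in G. Then P[X_H = 1] = p^{8} = (5/8)^{8} = 390625/16777216.
By linearity of expectation: E[X] = Σ_H E[X_H] = 2520 · p^{8} = 2520 · 390625/16777216 = 123046875/2097152.
Numerically: E[X] ≈ 58.67.

E[X] = 2520 · (5/8)^{8} = 123046875/2097152 ≈ 58.67.


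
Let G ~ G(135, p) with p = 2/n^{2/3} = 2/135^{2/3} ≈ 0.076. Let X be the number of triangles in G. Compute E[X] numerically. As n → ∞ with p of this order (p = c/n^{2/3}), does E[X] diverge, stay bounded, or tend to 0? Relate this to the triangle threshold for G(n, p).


Number of potential triangles: C(135, 3) = 400995.
Each occurs with probability p³ ≈ (0.076)³ ≈ 4.389575e-04.
By linearity: E[X] = C(135, 3)·p³ ≈ 400995 · 4.389575e-04 ≈ 176.0198.
Since α = 2/3 < 1, p = c/n^{2/3} ≫ 1/n is above the triangle threshold p ~ 1/n. Asymptotically E[X] ~ (c³/6)·n^{3(1−α)} = (2³/6)·n^{1} → ∞; triangles are abundant w.h.p.

E[X] ≈ 176.0198; in regime p = Θ(1/n^{2/3}) E[X] diverges (above the triangle threshold p ~ 1/n).


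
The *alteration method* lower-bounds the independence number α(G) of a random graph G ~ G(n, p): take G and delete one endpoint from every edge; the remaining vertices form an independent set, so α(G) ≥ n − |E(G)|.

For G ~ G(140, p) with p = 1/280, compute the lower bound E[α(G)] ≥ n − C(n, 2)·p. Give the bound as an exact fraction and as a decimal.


E[|E(G)|] = C(140, 2)·p = 9730 · (1/280) = 139/4.
E[α(G)] ≥ n − E[|E(G)|] = 140 − 139/4 = 421/4.
Numerically: ≈ 105.250000.
(This is only a lower bound; the true E[α(G)] may be larger.)

E[α(G)] ≥ 421/4 ≈ 105.250000.


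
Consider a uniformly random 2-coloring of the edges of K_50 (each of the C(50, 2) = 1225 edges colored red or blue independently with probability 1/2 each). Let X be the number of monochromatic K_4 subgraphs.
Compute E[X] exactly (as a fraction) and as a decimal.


Let X = Σ_S X_S over the C(50, 4) = 230300 subsets S of size 4, where X_S = 1 if the K_4 on S is monochromatic.
For a fixed S, the K_4 on S has C(4, 2) = 6 edges. P[all 6 edges red] = (1/2)^6, and likewise for blue, so P[monochromatic] = 2·(1/2)^6 = 2^{1 − 6} = 1/32.
By linearity: E[X] = C(50, 4) · 2^{1 − 6} = 230300 · 1/32 = 57575/8.
Numerically: E[X] ≈ 7196.8750.

E[X] = C(50,4)·2^(1−C(4,2)) = 57575/8 ≈ 7196.8750.


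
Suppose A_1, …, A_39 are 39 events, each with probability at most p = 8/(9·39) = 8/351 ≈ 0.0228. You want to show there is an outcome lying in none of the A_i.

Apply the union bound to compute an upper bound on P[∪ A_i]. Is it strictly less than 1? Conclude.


Union bound: P[∪_{i=1}^{39} A_i] ≤ Σ_i P[A_i] ≤ 39·p = 39·(8/351) = 8/9.
Numerically: 8/9 ≈ 0.8889.
Is 8/9 < 1? YES.
Since P[∪ A_i] ≤ 8/9 < 1, the complement has P[∩ A_i^c] ≥ 1 − 8/9 = 1/9 > 0, so some outcome avoids every A_i.

39·p = 8/9 ≈ 0.8889; existence CERTIFIED by the union bound.


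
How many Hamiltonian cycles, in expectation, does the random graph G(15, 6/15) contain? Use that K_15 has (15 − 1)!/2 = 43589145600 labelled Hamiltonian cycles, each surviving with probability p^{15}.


K_15 has (15 − 1)!/2 = 43589145600 labelled Hamiltonian cycles.
For each such Hamiltonian cycle H, let X_H = 1 if all 15 edges of H are present in G. Then P[X_H = 1] = p^{15} = (2/5)^{15} = 32768/30517578125.
By linearity of expectation: E[X] = Σ_H E[X_H] = 43589145600 · p^{15} = 43589145600 · 32768/30517578125 = 57133164920832/1220703125.
Numerically: E[X] ≈ 4.68e+04.

E[X] = 43589145600 · (2/5)^{15} = 57133164920832/1220703125 ≈ 4.68e+04.


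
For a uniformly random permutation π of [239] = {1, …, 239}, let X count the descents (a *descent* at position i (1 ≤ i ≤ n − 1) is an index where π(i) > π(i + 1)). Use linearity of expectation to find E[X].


Write X = Σ X_I over i = 1, …, 238, with X_I the indicator of one descent.
There are 238 indicators.
For each fixed i, the pair (π(i), π(i+1)) is a uniformly random ordered pair of distinct values from {1, …, 239}; by symmetry P[π(i) > π(i+1)] = 1/2.
By linearity: E[X] = 238 · (1/2) = (239 − 1) · (1/2) = 119 ≈ 119.0000.

E[X] = 119 = 119.0000.


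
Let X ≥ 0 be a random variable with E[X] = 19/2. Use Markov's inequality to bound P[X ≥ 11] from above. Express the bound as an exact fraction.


μ = E[X] = 19/2, a = 11.
Markov: P[X ≥ 11] ≤ μ/a = (19/2)/11 = 19/22.
Numerically: ≈ 0.864.
(Since a = 11 > μ = 9.500, the bound 19/22 is < 1 and informative.)

P[X ≥ 11] ≤ 19/22 ≈ 0.864.


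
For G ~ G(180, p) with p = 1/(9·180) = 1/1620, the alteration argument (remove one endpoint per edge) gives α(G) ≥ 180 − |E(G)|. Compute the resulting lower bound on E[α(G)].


E[|E(G)|] = C(180, 2)·p = 16110 · (1/1620) = 179/18.
E[α(G)] ≥ n − E[|E(G)|] = 180 − 179/18 = 3061/18.
Numerically: ≈ 170.0556.
(This is only a lower bound; the true E[α(G)] may be larger.)

E[α(G)] ≥ 3061/18 ≈ 170.0556.


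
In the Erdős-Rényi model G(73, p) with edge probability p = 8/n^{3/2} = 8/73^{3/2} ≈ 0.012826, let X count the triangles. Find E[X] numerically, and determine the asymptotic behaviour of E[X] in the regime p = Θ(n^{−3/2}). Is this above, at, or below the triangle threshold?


Number of potential triangles: C(73, 3) = 62196.
Each occurs with probability p³ ≈ (0.012826)³ ≈ 2.1101683e-06.
By linearity: E[X] = C(73, 3)·p³ ≈ 62196 · 2.1101683e-06 ≈ 0.13124.
Since α = 3/2 > 1, p = c/n^{3/2} = o(1/n) is below the triangle threshold p ~ 1/n. Asymptotically E[X] ~ (c³/6)·n^{3(1−α)} = (8³/6)·n^{-1.5} → 0, so by Markov's inequality G has no triangles w.h.p.

E[X] ≈ 0.13124; in regime p = Θ(1/n^{3/2}) E[X] tends to 0 (below the triangle threshold p ~ 1/n).


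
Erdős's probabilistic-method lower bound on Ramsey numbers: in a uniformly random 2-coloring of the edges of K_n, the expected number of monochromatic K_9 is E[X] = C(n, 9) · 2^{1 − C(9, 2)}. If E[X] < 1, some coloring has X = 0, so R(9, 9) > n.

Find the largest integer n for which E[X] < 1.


We need C(n, 9) · 2^{1 − 36} < 1, i.e. C(n, 9) < 2^{36 − 1} = 34359738368.
Check values of n near the boundary:
  n = 63: C(63, 9) = 23667689815; 23667689815 < 34359738368? YES
  n = 64: C(64, 9) = 27540584512; 27540584512 < 34359738368? YES
  n = 65: C(65, 9) = 31966749880; 31966749880 < 34359738368? YES
  n = 66: C(66, 9) = 37014131440; 37014131440 < 34359738368? NO
The largest n with C(n, 9) < 34359738368 is n = 65 (where E[X] = 3995843735/4294967296 ≈ 0.9303549). Hence R(9, 9) > 65, i.e. R(9, 9) ≥ 66.

Largest n = 65; hence R(9, 9) > 65.


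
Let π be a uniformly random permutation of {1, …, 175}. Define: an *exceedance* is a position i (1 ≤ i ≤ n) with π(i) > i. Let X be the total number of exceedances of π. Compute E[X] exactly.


Write X = Σ_{i=1}^{175} X_i, where X_i = 1_{π(i) > i}.
For each fixed i, π(i) is uniform over {1, …, 175} (marginal of a uniform permutation), so P[π(i) > i] = (n − i)/n. Summing: Σ_{i=1}^{175} (n − i)/n = (0 + 1 + … + 174)/175 = 175(175 − 1)/(2·175) = (175 − 1)/2.
Hence E[X] = Σ_{i=1}^{175} (175 − i)/175 = 87 ≈ 87.000000.

E[X] = 87 = 87.000000.


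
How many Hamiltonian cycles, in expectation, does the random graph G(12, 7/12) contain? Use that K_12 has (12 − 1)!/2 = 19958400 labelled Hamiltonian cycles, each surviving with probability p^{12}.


K_12 has (12 − 1)!/2 = 19958400 labelled Hamiltonian cycles.
For each such Hamiltonian cycle H, let X_H = 1 if all 12 edges of H are present in G. Then P[X_H = 1] = p^{12} = (7/12)^{12} = 13841287201/8916100448256.
By linearity: E[X] = Σ_H E[X_H] = 19958400 · p^{12} = 19958400 · 13841287201/8916100448256 = 26644477861925/859963392.
Numerically: E[X] ≈ 30983.

E[X] = 19958400 · (7/12)^{12} = 26644477861925/859963392 ≈ 30983.


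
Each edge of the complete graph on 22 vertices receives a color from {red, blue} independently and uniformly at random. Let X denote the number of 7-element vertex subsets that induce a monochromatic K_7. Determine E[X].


Let X = Σ_S X_S over the C(22, 7) = 170544 subsets S of size 7, where X_S = 1 if the K_7 on S is monochromatic.
For a fixed S, the K_7 on S has C(7, 2) = 21 edges. P[all 21 edges red] = (1/2)^21, and likewise for blue, so P[monochromatic] = 2·(1/2)^21 = 2^{1 − 21} = 1/1048576.
By linearity of expectation: E[X] = C(22, 7) · 2^{1 − 21} = 170544 · 1/1048576 = 10659/65536.
Numerically: E[X] ≈ 0.16264.

E[X] = C(22,7)·2^(1−C(7,2)) = 10659/65536 ≈ 0.16264.


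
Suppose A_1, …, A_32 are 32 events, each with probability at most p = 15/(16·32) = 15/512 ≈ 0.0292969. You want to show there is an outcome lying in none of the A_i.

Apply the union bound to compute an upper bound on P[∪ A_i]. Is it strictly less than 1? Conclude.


Union bound: P[∪_{i=1}^{32} A_i] ≤ Σ_i P[A_i] ≤ 32·p = 32·(15/512) = 15/16.
Numerically: 15/16 ≈ 0.9375000.
Is 15/16 < 1? YES.
Since P[∪ A_i] ≤ 15/16 < 1, the complement has P[∩ A_i^c] ≥ 1 − 15/16 = 1/16 > 0, so some outcome avoids every A_i.

32·p = 15/16 ≈ 0.9375000; existence CERTIFIED by the union bound.


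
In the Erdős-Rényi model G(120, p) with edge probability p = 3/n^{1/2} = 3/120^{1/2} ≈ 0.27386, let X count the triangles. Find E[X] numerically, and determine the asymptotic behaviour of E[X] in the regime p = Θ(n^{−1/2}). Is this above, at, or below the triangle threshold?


Number of potential triangles: C(120, 3) = 280840.
Each occurs with probability p³ ≈ (0.27386)³ ≈ 2.0539596e-02.
By linearity: E[X] = C(120, 3)·p³ ≈ 280840 · 2.0539596e-02 ≈ 5768.34011.
Since α = 1/2 < 1, p = c/n^{1/2} ≫ 1/n is above the triangle threshold p ~ 1/n. Asymptotically E[X] ~ (c³/6)·n^{3(1−α)} = (3³/6)·n^{1.5} → ∞; triangles are abundant w.h.p.

E[X] ≈ 5768.34011; in regime p = Θ(1/n^{1/2}) E[X] diverges (above the triangle threshold p ~ 1/n).


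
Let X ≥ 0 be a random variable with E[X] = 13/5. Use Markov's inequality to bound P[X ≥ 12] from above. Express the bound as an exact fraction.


μ = E[X] = 13/5, a = 12.
Markov: P[X ≥ 12] ≤ μ/a = (13/5)/12 = 13/60.
Numerically: ≈ 0.2167.
(Since a = 12 > μ = 2.6000, the bound 13/60 is < 1 and informative.)

P[X ≥ 12] ≤ 13/60 ≈ 0.2167.


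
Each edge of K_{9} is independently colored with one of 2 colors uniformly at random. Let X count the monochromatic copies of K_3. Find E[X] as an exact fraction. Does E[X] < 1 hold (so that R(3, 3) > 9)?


E[X] = C(9, 3) · 2^{1 − 3} = 84 · 2^{−2} = 84/4.
As a reduced fraction: E[X] = 21 ≈ 21.00000.
Is E[X] < 1? NO.
Since E[X] ≥ 1, the first-moment bound is inconclusive at n = 9; it does NOT by itself certify R(3, 3) > 9.

E[X] = 21 ≈ 21.00000; E[X] ≥ 1; first-moment method inconclusive here.


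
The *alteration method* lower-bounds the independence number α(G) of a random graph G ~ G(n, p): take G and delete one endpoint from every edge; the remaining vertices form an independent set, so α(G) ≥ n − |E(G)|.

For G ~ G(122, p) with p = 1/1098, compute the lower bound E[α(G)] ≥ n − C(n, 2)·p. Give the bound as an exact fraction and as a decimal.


E[|E(G)|] = C(122, 2)·p = 7381 · (1/1098) = 121/18.
E[α(G)] ≥ n − E[|E(G)|] = 122 − 121/18 = 2075/18.
Numerically: ≈ 115.27778.
(This is only a lower bound; the true E[α(G)] may be larger.)

E[α(G)] ≥ 2075/18 ≈ 115.27778.


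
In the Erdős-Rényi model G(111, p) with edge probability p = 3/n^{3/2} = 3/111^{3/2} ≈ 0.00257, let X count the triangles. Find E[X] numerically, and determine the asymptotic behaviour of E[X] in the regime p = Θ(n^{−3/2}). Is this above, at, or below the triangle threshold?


Number of potential triangles: C(111, 3) = 221815.
Each occurs with probability p³ ≈ (0.00257)³ ≈ 1.68815e-08.
By linearity: E[X] = C(111, 3)·p³ ≈ 221815 · 1.68815e-08 ≈ 0.004.
Since α = 3/2 > 1, p = c/n^{3/2} = o(1/n) is below the triangle threshold p ~ 1/n. Asymptotically E[X] ~ (c³/6)·n^{3(1−α)} = (3³/6)·n^{-1.5} → 0, so by Markov's inequality G has no triangles w.h.p.

E[X] ≈ 0.004; in regime p = Θ(1/n^{3/2}) E[X] tends to 0 (below the triangle threshold p ~ 1/n).


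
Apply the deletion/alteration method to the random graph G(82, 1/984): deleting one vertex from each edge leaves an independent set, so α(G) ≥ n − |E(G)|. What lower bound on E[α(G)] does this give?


E[|E(G)|] = C(82, 2)·p = 3321 · (1/984) = 27/8.
E[α(G)] ≥ n − E[|E(G)|] = 82 − 27/8 = 629/8.
Numerically: ≈ 78.625000.
(This is only a lower bound; the true E[α(G)] may be larger.)

E[α(G)] ≥ 629/8 ≈ 78.625000.


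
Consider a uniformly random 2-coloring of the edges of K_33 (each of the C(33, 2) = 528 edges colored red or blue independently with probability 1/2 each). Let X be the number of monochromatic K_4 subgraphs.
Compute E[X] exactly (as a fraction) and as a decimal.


Let X = Σ_S X_S over the C(33, 4) = 40920 subsets S of size 4, where X_S = 1 if the K_4 on S is monochromatic.
For a fixed S, the K_4 on S has C(4, 2) = 6 edges. P[all 6 edges red] = (1/2)^6, and likewise for blue, so P[monochromatic] = 2·(1/2)^6 = 2^{1 − 6} = 1/32.
Summing: E[X] = C(33, 4) · 2^{1 − 6} = 40920 · 1/32 = 5115/4.
Numerically: E[X] ≈ 1278.75000.

E[X] = C(33,4)·2^(1−C(4,2)) = 5115/4 ≈ 1278.75000.


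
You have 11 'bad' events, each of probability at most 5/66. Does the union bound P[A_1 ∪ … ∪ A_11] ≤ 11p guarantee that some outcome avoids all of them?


Union bound: P[∪_{i=1}^{11} A_i] ≤ Σ_i P[A_i] ≤ 11·p = 11·(5/66) = 5/6.
Numerically: 5/6 ≈ 0.8333333.
Is 5/6 < 1? YES.
Since P[∪ A_i] ≤ 5/6 < 1, the complement has P[∩ A_i^c] ≥ 1 − 5/6 = 1/6 > 0, so some outcome avoids every A_i.

11·p = 5/6 ≈ 0.8333333; existence CERTIFIED by the union bound.


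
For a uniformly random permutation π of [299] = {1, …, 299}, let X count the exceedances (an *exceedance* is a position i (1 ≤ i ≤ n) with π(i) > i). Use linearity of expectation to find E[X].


Write X = Σ_{i=1}^{299} X_i, where X_i = 1_{π(i) > i}.
For each fixed i, π(i) is uniform over {1, …, 299} (marginal of a uniform permutation), so P[π(i) > i] = (n − i)/n. Summing: Σ_{i=1}^{299} (n − i)/n = (0 + 1 + … + 298)/299 = 299(299 − 1)/(2·299) = (299 − 1)/2.
Hence E[X] = Σ_{i=1}^{299} (299 − i)/299 = 149 ≈ 149.00000.

E[X] = 149 = 149.00000.


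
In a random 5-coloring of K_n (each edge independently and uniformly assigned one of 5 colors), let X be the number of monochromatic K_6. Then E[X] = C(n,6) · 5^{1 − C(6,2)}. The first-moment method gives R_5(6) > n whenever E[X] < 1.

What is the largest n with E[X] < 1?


We need C(n, 6) · 5^{1 − 15} < 1, i.e. C(n, 6) < 5^{15 − 1} = 6103515625.
Check values of n near the boundary:
  n = 127: C(127, 6) = 5169379425; 5169379425 < 6103515625? YES
  n = 128: C(128, 6) = 5423611200; 5423611200 < 6103515625? YES
  n = 129: C(129, 6) = 5688177600; 5688177600 < 6103515625? YES
  n = 130: C(130, 6) = 5963412000; 5963412000 < 6103515625? YES
  n = 131: C(131, 6) = 6249655776; 6249655776 < 6103515625? NO
  n = 132: C(132, 6) = 6547258432; 6547258432 < 6103515625? NO
  n = 133: C(133, 6) = 6856577728; 6856577728 < 6103515625? NO
The largest n with C(n, 6) < 6103515625 is n = 130 (where E[X] = 47707296/48828125 ≈ 0.97705). Hence R_5(6) > 130, i.e. R_5(6) ≥ 131.

Largest n = 130; hence R_5(6) > 130.


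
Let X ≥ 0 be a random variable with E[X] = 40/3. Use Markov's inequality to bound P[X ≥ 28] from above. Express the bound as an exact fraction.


μ = E[X] = 40/3, a = 28.
Markov: P[X ≥ 28] ≤ μ/a = (40/3)/28 = 10/21.
Numerically: ≈ 0.476.
(Since a = 28 > μ = 13.333, the bound 10/21 is < 1 and informative.)

P[X ≥ 28] ≤ 10/21 ≈ 0.476.


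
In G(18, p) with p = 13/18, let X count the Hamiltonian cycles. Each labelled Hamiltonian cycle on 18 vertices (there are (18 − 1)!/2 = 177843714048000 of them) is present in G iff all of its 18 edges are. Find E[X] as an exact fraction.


K_18 has (18 − 1)!/2 = 177843714048000 labelled Hamiltonian cycles.
For each such Hamiltonian cycle H, let X_H = 1 if all 18 edges of H are present in G. Then P[X_H = 1] = p^{18} = (13/18)^{18} = 112455406951957393129/39346408075296537575424.
By linearity: E[X] = Σ_H E[X_H] = 177843714048000 · p^{18} = 177843714048000 · 112455406951957393129/39346408075296537575424 = 1674446952588776589016668875/3294258113514384.
Numerically: E[X] ≈ 5.08293e+11.

E[X] = 177843714048000 · (13/18)^{18} = 1674446952588776589016668875/3294258113514384 ≈ 5.08293e+11.


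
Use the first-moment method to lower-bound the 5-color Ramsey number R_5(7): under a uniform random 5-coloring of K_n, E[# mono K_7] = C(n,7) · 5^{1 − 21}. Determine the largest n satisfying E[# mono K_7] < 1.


We need C(n, 7) · 5^{1 − 21} < 1, i.e. C(n, 7) < 5^{21 − 1} = 95367431640625.
Check values of n near the boundary:
  n = 335: C(335, 7) = 88202498238195; 88202498238195 < 95367431640625? YES
  n = 336: C(336, 7) = 90079147136880; 90079147136880 < 95367431640625? YES
  n = 337: C(337, 7) = 91989916924632; 91989916924632 < 95367431640625? YES
  n = 338: C(338, 7) = 93935323022736; 93935323022736 < 95367431640625? YES
  n = 339: C(339, 7) = 95915887062372; 95915887062372 < 95367431640625? NO
  n = 340: C(340, 7) = 97932136940560; 97932136940560 < 95367431640625? NO
  n = 341: C(341, 7) = 99984606876440; 99984606876440 < 95367431640625? NO
The largest n with C(n, 7) < 95367431640625 is n = 338 (where E[X] = 93935323022736/95367431640625 ≈ 0.98498). Hence R_5(7) > 338, i.e. R_5(7) ≥ 339.

Largest n = 338; hence R_5(7) > 338.


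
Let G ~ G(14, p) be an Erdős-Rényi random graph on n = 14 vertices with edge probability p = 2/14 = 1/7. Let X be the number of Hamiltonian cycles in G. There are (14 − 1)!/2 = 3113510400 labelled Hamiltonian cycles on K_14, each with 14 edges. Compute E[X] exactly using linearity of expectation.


K_14 has (14 − 1)!/2 = 3113510400 labelled Hamiltonian cycles.
For each such Hamiltonian cycle H, let X_H = 1 if all 14 edges of H are present in G. Then P[X_H = 1] = p^{14} = (1/7)^{14} = 1/678223072849.
By linearity of expectation: E[X] = Σ_H E[X_H] = 3113510400 · p^{14} = 3113510400 · 1/678223072849 = 444787200/96889010407.
Numerically: E[X] ≈ 0.00459069.

E[X] = 3113510400 · (1/7)^{14} = 444787200/96889010407 ≈ 0.00459069.


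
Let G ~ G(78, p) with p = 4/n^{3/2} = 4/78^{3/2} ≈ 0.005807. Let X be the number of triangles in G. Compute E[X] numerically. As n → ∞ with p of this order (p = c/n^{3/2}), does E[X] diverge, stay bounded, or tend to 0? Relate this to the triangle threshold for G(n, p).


Number of potential triangles: C(78, 3) = 76076.
Each occurs with probability p³ ≈ (0.005807)³ ≈ 1.957737e-07.
By linearity: E[X] = C(78, 3)·p³ ≈ 76076 · 1.957737e-07 ≈ 0.0149.
Since α = 3/2 > 1, p = c/n^{3/2} = o(1/n) is below the triangle threshold p ~ 1/n. Asymptotically E[X] ~ (c³/6)·n^{3(1−α)} = (4³/6)·n^{-1.5} → 0, so by Markov's inequality G has no triangles w.h.p.

E[X] ≈ 0.0149; in regime p = Θ(1/n^{3/2}) E[X] tends to 0 (below the triangle threshold p ~ 1/n).
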